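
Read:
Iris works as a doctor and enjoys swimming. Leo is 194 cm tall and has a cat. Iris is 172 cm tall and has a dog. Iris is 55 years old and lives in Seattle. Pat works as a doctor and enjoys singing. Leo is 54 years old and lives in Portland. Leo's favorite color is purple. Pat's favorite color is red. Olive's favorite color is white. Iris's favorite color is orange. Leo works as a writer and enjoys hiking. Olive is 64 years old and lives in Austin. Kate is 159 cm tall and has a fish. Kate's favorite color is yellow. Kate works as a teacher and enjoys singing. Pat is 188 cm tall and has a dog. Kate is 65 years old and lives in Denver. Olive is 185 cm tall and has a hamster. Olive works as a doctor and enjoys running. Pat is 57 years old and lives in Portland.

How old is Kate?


Kate is 65 years old

65


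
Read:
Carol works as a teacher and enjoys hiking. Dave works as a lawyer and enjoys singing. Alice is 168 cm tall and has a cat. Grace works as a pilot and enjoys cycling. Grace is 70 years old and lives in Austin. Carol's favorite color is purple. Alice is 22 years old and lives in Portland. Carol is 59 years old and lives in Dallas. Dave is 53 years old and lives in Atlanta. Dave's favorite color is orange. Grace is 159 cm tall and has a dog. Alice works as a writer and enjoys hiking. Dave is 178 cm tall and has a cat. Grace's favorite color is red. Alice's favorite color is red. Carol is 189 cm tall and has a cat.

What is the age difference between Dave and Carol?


|53 - 59| = 6

6


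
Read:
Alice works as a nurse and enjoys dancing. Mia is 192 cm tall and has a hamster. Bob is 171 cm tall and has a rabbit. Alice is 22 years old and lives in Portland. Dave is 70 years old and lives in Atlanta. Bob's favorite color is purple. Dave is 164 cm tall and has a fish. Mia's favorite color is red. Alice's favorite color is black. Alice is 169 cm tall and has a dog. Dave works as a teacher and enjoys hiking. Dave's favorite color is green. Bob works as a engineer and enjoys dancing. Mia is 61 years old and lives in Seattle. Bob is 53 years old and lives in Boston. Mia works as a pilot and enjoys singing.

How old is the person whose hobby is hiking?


Person with hobby=hiking is Dave, age 70

70


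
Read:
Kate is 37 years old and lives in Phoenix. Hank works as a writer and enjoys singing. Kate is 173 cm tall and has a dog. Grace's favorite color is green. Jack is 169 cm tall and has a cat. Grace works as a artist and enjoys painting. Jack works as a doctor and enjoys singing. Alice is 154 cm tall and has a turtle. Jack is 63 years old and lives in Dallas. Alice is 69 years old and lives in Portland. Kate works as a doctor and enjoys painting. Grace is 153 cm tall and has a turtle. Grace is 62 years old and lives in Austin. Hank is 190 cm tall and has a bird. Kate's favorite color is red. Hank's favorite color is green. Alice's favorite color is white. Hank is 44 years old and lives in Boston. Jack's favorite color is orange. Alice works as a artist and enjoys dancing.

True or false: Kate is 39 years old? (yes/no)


Kate is actually 37. no

no


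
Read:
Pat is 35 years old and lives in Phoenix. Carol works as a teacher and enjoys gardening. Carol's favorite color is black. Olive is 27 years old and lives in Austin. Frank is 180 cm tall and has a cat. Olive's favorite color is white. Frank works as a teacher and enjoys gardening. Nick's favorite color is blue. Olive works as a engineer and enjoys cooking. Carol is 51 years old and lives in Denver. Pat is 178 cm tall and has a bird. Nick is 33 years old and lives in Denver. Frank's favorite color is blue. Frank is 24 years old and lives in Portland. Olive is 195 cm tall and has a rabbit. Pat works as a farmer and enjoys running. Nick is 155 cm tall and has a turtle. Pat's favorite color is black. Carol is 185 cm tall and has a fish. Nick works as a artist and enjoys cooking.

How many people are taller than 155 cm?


Taller than 155: 4

4


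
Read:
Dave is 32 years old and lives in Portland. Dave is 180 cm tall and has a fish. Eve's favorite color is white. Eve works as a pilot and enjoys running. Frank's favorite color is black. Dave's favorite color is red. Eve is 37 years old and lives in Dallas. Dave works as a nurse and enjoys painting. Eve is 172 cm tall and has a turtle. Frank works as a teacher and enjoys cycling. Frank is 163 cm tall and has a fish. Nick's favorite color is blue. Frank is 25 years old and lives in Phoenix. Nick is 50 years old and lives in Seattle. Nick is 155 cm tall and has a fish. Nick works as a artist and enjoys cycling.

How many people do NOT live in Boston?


Not in Boston: 4

4


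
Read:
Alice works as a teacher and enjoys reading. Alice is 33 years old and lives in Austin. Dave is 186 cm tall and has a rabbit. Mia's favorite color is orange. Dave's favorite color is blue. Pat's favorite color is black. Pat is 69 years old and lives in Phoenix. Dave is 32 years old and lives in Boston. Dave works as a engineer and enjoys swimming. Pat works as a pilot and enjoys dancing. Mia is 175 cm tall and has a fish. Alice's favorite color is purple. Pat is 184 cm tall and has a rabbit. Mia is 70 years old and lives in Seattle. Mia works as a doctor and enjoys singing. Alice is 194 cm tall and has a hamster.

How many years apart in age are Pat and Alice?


69 vs 33, diff = 36

36


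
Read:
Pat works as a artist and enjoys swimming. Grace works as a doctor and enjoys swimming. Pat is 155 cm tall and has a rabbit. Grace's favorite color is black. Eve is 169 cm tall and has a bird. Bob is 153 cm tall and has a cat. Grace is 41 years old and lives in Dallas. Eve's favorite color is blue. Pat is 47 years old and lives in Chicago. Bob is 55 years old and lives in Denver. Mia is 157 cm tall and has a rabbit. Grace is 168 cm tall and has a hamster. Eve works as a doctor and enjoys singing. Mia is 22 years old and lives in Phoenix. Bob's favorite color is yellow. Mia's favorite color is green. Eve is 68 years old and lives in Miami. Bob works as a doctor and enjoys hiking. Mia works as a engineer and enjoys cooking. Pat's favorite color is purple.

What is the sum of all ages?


68+22+41+55+47 = 233

233


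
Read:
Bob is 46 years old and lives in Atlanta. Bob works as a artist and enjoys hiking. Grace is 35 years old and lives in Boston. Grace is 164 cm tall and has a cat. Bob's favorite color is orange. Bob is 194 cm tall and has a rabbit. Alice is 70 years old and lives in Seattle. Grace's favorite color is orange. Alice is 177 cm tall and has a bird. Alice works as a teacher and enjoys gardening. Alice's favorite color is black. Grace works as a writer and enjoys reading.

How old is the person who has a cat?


Person with cat is Grace, age 35

35


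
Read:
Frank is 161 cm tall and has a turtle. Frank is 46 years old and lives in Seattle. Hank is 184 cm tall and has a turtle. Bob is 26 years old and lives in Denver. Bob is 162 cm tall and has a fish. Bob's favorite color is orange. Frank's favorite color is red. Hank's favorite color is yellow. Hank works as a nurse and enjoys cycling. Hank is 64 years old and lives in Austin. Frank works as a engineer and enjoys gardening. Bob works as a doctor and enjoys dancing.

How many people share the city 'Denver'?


Count: 1

1


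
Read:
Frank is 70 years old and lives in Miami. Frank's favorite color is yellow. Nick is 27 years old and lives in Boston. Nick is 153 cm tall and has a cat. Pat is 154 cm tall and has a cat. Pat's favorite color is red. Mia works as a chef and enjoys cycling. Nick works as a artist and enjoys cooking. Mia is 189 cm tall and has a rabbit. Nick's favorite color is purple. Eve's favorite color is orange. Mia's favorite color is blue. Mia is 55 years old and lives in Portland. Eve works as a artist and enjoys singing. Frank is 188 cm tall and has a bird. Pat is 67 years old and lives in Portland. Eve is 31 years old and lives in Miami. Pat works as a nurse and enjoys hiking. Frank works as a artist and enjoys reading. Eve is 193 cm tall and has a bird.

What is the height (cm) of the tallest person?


Tallest: Eve at 193 cm

193


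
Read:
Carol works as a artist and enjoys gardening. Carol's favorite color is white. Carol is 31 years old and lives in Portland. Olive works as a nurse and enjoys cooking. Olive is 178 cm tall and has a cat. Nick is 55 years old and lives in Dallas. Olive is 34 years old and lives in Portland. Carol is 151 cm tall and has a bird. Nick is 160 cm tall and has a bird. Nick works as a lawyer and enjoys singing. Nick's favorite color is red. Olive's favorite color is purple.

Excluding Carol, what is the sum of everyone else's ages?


Sum (excluding Carol): 89

89


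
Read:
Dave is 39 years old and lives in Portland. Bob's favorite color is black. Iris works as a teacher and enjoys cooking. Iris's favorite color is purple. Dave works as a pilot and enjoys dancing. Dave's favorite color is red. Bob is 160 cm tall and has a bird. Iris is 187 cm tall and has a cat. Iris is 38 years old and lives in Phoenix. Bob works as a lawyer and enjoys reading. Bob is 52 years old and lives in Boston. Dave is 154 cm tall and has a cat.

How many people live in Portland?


Count in Portland: 1

1


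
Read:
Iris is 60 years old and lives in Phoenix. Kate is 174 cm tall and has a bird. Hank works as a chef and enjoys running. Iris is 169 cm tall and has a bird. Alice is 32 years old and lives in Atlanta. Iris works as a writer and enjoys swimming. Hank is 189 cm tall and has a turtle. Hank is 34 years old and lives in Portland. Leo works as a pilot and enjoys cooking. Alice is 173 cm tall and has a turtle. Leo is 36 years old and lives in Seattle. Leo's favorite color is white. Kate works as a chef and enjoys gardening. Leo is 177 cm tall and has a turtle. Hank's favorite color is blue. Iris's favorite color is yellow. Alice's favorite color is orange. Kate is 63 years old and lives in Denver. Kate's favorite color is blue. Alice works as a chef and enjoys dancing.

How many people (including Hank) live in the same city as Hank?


Hank lives in Portland. Count = 1

1


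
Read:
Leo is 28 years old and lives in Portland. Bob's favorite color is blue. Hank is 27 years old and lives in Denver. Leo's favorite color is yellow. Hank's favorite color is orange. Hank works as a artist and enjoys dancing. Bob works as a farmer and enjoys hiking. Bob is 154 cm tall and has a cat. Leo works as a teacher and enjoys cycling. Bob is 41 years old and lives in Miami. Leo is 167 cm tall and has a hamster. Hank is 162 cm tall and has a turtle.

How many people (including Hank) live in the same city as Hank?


Hank lives in Denver. Count = 1

1


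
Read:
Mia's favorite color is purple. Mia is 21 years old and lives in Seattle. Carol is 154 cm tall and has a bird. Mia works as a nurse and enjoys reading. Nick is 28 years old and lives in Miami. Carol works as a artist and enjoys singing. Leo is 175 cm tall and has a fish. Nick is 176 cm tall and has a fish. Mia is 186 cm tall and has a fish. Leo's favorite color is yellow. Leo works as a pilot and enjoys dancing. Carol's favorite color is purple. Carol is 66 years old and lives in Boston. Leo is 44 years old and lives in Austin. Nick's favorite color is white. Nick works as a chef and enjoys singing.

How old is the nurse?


The nurse is Mia, age 21

21


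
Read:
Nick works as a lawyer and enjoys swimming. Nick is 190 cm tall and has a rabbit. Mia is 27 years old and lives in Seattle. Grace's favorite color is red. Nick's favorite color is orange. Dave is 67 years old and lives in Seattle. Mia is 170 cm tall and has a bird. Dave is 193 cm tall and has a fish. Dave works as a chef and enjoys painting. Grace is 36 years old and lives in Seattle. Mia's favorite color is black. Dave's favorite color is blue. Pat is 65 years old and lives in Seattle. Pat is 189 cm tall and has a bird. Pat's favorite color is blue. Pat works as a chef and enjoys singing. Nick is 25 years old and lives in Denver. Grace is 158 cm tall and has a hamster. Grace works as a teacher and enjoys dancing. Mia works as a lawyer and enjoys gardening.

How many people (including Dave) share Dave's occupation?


Dave is a chef. Count = 2

2


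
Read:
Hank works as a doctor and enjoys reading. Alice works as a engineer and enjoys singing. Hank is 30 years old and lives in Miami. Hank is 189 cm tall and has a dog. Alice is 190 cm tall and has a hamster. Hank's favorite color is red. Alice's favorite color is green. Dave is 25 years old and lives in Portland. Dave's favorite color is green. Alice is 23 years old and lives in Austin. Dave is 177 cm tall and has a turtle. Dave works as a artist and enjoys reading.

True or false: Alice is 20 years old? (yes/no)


Alice is actually 23. no

no


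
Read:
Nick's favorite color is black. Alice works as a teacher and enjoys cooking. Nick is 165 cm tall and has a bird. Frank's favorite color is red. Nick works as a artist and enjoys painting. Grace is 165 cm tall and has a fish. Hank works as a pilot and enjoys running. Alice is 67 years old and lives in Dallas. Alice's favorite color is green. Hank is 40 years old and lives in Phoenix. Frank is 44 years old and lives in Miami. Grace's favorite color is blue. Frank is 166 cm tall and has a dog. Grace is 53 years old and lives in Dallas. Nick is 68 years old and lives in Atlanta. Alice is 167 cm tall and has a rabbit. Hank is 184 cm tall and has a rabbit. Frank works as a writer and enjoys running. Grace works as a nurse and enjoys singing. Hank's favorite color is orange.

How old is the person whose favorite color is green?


Person with favorite color=green is Alice, age 67

67


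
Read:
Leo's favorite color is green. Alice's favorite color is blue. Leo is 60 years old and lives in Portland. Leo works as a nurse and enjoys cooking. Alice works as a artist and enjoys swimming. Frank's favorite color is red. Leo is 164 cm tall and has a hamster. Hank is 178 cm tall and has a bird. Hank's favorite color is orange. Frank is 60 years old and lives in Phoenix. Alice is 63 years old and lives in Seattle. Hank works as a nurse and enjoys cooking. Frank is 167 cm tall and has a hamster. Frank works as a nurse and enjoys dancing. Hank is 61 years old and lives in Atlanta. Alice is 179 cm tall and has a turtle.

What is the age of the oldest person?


Oldest: Alice at 63

63


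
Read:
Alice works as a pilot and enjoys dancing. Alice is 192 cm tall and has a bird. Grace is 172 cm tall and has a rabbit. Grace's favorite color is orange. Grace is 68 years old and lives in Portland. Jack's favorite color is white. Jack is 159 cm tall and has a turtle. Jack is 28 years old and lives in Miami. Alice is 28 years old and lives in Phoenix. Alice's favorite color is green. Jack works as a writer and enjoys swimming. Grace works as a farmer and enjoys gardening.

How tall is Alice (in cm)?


Alice is 192 cm tall

192


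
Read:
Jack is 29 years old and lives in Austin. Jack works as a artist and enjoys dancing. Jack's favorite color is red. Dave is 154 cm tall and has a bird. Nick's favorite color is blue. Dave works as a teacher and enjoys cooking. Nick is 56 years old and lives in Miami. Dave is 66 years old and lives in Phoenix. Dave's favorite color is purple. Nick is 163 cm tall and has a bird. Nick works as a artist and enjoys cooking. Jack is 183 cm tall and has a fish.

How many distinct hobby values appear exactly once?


Unique hobby values: 1

1


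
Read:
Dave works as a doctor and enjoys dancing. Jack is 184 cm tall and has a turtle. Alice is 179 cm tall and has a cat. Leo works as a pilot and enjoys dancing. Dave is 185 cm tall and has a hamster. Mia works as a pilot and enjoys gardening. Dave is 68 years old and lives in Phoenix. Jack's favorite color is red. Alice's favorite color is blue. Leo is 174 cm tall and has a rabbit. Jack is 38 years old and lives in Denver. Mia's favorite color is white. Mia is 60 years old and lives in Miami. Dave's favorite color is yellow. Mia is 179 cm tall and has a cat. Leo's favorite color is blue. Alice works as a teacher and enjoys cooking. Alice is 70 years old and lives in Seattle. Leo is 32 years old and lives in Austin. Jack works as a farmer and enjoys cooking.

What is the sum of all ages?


70+32+68+60+38 = 268

268


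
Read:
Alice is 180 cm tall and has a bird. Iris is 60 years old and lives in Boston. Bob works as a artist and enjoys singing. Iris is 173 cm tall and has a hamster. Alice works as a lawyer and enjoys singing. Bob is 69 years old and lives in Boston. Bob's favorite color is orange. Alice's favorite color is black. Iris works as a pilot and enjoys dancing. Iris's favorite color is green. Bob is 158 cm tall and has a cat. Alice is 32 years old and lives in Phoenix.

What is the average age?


Sum=161, n=3, avg=53.67

53.67


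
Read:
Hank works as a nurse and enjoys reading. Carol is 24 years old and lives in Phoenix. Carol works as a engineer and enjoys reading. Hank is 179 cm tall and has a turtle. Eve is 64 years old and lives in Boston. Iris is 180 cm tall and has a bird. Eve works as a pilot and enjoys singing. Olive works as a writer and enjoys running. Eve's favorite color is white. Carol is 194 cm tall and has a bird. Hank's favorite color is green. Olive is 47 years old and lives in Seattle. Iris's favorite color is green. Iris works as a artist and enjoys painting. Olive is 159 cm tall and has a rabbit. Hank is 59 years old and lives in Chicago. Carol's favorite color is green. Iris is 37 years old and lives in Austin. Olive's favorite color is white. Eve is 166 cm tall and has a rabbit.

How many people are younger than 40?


Filter: 2

2


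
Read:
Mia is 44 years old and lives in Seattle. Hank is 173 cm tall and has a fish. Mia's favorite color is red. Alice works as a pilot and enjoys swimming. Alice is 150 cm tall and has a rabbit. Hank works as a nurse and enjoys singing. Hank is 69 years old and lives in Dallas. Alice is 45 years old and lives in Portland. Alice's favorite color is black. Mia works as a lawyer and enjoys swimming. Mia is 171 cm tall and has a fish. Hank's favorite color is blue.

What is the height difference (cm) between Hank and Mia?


|173 - 171| = 2

2


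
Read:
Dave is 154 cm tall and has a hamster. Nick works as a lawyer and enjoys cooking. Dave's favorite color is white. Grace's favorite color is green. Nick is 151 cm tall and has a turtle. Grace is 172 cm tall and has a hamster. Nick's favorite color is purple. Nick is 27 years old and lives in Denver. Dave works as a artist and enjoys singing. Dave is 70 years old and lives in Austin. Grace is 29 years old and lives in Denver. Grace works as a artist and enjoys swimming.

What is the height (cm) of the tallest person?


Tallest: Grace at 172 cm

172


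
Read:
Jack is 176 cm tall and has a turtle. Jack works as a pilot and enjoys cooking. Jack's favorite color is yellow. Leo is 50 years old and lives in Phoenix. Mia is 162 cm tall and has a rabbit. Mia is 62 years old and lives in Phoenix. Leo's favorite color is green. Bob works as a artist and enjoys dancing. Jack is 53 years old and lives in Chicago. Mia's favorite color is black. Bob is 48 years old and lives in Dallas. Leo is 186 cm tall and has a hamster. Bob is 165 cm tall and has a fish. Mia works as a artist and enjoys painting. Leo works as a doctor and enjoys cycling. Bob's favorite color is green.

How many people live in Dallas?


Count in Dallas: 1

1


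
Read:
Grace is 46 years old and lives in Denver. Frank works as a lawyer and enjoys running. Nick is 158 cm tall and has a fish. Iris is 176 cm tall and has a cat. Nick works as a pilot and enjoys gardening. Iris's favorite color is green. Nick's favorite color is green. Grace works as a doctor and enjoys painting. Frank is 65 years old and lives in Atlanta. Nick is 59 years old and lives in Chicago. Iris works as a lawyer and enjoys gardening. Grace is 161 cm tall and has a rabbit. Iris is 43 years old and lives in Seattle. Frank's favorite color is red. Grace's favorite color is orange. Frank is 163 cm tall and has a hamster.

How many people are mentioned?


People: Nick, Frank, Grace, Iris. Count = 4

4


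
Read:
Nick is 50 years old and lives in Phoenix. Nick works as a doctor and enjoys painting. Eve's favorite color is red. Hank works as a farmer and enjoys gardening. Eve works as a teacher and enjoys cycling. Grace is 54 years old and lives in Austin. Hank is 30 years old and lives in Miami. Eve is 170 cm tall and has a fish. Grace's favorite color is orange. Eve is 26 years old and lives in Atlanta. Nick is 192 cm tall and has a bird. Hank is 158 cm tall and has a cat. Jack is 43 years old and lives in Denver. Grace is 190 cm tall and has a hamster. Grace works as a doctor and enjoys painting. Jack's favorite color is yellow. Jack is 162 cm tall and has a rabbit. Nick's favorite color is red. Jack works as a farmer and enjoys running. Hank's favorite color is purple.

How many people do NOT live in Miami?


Not in Miami: 4

4


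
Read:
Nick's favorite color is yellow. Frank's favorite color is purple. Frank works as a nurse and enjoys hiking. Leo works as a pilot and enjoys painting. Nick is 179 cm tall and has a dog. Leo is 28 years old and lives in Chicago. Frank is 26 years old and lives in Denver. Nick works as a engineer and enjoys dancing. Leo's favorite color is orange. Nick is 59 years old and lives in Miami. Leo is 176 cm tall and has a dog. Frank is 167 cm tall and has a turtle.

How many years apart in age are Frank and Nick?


26 vs 59, diff = 33

33


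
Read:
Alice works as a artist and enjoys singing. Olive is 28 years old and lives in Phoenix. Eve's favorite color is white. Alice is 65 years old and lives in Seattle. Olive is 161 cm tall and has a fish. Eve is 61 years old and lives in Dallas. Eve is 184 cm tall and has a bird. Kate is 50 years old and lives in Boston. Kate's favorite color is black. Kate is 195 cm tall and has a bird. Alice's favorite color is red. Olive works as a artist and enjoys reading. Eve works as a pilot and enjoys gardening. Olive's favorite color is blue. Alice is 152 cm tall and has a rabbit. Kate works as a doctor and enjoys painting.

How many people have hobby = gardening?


Count: 1

1


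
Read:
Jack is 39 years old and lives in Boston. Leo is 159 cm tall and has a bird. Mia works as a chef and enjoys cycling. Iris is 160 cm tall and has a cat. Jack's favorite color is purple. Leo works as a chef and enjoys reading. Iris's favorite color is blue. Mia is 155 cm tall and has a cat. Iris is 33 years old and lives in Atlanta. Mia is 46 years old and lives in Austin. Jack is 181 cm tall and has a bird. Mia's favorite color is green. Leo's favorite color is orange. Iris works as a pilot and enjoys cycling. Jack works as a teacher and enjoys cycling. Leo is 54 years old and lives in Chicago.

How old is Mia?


Mia is 46 years old

46


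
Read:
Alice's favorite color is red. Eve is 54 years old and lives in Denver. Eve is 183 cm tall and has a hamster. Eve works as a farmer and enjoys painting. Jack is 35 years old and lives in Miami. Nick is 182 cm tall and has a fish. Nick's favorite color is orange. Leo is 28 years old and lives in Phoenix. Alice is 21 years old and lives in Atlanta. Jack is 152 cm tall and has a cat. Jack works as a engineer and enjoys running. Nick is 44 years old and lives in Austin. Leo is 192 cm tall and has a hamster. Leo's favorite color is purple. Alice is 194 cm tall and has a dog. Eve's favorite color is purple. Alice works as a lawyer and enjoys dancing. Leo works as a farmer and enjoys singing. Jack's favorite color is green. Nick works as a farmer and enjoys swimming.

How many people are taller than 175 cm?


Taller than 175: 4

4


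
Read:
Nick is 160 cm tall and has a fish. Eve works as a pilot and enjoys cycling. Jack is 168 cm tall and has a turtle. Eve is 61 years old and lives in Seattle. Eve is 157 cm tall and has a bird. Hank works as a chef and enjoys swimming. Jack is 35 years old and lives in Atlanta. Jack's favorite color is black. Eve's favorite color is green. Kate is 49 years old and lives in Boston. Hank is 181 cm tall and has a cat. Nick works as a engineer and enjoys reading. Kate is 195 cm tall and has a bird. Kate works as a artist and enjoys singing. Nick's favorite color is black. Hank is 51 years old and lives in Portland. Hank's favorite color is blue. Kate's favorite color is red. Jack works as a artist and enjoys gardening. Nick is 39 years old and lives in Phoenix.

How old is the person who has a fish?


Person with fish is Nick, age 39

39


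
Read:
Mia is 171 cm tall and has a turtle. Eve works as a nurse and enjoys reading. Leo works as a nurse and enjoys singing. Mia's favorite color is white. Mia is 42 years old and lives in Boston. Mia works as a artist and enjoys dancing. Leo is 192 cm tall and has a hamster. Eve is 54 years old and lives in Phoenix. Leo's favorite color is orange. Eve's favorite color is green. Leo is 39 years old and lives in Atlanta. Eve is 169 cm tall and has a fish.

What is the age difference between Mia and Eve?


|42 - 54| = 12

12


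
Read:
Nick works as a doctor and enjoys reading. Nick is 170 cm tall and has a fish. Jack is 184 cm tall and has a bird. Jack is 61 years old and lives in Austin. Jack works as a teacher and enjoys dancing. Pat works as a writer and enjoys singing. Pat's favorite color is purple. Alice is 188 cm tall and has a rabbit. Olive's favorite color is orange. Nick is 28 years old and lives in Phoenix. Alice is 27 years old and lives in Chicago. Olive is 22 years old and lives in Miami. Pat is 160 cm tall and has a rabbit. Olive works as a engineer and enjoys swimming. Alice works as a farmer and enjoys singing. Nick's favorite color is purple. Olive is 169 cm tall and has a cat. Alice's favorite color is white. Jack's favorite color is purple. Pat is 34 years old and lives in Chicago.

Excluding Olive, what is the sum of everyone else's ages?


Sum (excluding Olive): 150

150


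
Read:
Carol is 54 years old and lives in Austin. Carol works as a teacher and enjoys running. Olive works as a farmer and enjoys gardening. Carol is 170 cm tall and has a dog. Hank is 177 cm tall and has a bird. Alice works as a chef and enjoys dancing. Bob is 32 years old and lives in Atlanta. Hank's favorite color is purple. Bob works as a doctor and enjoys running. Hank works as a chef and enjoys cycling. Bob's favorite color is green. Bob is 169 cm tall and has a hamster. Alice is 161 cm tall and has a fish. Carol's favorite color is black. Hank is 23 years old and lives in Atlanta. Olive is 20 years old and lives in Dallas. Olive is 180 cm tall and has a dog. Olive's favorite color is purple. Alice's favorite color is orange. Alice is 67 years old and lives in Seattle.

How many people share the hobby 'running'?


Count: 2

2


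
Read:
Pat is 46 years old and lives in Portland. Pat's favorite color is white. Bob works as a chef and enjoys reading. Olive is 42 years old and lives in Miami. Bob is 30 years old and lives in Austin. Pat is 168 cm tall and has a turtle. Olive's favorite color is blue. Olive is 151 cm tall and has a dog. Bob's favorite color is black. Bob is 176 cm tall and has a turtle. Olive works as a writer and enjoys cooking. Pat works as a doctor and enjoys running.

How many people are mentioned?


People: Pat, Olive, Bob. Count = 3

3


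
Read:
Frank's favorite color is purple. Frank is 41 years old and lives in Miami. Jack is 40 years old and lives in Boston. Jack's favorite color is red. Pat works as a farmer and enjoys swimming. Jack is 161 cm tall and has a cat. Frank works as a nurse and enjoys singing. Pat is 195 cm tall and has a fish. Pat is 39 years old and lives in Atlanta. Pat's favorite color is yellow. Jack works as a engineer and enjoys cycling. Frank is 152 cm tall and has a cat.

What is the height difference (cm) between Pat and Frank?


|195 - 152| = 43

43


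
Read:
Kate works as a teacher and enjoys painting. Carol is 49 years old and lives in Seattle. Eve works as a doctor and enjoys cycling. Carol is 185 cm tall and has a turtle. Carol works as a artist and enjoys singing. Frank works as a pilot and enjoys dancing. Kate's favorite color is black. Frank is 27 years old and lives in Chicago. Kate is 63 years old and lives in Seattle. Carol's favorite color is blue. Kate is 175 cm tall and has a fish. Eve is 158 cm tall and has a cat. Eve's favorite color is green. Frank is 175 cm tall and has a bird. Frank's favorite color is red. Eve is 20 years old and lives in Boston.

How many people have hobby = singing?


Count: 1

1


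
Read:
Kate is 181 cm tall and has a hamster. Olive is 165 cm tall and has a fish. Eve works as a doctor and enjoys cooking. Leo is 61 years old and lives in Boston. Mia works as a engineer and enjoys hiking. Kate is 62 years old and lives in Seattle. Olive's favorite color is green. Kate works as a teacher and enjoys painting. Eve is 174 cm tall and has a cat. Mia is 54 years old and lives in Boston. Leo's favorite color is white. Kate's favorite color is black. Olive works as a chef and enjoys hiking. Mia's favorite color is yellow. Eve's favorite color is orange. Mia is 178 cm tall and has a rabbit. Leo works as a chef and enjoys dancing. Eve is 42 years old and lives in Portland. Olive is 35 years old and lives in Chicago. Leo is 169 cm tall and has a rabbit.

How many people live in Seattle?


Count in Seattle: 1

1


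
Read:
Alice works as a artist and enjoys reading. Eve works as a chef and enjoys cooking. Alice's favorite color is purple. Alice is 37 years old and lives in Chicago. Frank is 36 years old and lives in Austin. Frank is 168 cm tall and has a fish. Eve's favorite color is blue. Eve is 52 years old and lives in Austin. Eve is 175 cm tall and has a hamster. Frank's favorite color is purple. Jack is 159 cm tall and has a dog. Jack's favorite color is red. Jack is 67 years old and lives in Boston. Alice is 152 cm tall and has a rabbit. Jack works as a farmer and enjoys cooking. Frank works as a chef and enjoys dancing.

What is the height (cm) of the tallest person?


Tallest: Eve at 175 cm

175


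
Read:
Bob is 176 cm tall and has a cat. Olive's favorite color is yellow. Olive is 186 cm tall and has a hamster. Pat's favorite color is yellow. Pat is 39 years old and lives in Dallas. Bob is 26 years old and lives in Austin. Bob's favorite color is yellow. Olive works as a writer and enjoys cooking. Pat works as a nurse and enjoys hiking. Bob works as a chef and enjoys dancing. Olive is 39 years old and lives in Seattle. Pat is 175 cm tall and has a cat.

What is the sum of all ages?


39+26+39 = 104

104


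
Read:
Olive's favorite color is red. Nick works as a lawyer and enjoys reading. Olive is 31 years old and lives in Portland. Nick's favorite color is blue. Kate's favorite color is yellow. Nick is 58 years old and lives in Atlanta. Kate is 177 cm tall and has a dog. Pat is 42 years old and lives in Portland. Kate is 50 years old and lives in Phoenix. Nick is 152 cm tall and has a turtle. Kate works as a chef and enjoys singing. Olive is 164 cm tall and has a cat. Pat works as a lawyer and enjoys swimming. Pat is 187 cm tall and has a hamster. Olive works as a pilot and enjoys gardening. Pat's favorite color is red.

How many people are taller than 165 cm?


Taller than 165: 2

2


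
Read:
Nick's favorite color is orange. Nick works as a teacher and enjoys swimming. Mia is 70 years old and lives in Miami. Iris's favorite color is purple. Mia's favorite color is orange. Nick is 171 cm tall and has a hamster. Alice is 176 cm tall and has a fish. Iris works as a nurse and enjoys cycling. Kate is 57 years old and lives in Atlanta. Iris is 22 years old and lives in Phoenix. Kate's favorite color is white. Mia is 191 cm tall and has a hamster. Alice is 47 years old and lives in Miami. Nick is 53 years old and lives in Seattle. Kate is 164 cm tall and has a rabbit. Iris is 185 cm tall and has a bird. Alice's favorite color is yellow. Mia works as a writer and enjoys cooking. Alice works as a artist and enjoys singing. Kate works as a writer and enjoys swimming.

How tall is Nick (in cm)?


Nick is 171 cm tall

171


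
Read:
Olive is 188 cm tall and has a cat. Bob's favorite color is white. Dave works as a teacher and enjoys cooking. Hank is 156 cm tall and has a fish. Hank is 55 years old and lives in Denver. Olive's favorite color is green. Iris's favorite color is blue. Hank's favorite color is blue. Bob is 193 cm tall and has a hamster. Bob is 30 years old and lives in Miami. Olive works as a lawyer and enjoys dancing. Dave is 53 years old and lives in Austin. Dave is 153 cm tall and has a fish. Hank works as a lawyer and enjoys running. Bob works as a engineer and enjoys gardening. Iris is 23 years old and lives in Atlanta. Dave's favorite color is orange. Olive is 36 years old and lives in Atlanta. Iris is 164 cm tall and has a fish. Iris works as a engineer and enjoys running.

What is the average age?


Sum=197, n=5, avg=39.4

39.4


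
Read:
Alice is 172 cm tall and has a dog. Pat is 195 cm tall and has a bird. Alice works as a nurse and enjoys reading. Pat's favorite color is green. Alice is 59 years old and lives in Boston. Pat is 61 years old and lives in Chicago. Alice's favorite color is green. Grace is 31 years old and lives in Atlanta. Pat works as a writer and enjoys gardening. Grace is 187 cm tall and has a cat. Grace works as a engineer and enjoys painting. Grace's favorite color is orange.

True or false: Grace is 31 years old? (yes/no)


Grace is actually 31. yes

yes


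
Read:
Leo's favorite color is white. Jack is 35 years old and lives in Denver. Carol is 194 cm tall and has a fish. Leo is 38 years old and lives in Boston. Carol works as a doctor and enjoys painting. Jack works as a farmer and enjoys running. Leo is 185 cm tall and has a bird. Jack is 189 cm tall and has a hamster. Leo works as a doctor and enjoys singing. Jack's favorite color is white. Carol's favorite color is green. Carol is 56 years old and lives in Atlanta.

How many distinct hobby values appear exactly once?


Unique hobby values: 3

3


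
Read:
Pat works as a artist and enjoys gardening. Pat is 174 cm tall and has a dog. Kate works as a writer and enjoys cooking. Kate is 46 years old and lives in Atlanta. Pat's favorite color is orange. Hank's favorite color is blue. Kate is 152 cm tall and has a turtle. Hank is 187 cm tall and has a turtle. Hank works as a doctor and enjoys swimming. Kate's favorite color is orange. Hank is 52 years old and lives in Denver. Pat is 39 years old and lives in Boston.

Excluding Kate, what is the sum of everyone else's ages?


Sum (excluding Kate): 91

91


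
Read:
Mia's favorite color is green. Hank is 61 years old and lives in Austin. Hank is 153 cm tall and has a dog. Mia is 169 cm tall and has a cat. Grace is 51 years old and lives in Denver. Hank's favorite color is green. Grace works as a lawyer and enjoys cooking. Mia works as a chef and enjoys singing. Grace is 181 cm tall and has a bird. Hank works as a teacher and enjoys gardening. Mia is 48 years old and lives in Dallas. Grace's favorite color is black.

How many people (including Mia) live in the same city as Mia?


Mia lives in Dallas. Count = 1

1


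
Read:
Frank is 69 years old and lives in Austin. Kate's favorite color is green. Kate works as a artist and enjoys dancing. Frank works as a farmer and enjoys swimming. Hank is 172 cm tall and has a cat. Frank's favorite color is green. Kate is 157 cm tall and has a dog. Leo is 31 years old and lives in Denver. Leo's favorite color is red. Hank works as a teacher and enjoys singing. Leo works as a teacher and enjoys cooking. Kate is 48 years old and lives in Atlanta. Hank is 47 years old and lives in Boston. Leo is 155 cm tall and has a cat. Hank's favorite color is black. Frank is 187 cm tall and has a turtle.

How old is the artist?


The artist is Kate, age 48

48


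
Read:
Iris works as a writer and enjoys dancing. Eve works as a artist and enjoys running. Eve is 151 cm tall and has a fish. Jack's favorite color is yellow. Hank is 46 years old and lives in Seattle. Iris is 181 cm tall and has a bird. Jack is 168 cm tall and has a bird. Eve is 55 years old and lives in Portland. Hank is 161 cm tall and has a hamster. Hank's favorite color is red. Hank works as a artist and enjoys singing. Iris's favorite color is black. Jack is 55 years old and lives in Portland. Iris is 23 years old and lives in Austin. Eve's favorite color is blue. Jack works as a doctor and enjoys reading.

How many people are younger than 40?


Filter: 1

1


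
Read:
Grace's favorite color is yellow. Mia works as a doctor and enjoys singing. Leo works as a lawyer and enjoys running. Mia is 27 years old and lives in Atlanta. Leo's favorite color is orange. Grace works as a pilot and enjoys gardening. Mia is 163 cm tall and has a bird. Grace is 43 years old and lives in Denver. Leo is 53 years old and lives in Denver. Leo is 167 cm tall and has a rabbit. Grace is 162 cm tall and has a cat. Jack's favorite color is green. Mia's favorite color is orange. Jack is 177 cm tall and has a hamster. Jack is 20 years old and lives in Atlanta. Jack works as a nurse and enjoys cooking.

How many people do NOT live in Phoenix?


Not in Phoenix: 4

4


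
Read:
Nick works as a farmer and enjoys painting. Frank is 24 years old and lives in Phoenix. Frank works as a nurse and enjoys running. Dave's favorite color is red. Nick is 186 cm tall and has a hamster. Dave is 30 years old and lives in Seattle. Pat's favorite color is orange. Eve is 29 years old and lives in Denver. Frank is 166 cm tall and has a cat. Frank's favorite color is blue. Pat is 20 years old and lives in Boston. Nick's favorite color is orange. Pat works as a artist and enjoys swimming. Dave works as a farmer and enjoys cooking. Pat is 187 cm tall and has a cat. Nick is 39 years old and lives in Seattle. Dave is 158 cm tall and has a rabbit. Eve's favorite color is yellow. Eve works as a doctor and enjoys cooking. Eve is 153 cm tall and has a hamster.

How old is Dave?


Dave is 30 years old

30


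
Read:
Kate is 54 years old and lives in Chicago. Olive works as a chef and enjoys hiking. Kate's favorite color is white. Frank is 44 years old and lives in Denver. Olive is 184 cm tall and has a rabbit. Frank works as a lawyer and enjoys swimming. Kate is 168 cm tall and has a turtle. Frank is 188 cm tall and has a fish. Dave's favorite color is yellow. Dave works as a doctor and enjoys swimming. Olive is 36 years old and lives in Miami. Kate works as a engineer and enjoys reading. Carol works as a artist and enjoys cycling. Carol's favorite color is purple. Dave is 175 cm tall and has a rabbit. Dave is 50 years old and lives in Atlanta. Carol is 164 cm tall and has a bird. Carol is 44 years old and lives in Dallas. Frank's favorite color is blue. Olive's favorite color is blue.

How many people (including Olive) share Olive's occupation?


Olive is a chef. Count = 1

1


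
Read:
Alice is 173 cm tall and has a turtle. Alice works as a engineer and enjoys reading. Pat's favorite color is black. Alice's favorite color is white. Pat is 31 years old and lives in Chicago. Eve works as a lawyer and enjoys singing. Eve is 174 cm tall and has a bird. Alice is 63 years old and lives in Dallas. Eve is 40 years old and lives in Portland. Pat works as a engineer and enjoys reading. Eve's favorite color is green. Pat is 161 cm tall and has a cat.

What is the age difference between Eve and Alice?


|40 - 63| = 23

23


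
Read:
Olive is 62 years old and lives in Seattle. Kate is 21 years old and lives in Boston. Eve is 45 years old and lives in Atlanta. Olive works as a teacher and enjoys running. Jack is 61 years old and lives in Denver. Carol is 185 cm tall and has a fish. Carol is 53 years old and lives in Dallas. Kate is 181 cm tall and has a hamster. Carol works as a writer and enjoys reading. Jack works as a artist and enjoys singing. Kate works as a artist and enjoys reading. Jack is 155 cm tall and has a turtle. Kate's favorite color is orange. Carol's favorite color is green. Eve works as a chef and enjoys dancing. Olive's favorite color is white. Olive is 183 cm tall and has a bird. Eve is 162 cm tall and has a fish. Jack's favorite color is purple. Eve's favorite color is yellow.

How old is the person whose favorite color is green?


Person with favorite color=green is Carol, age 53

53
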